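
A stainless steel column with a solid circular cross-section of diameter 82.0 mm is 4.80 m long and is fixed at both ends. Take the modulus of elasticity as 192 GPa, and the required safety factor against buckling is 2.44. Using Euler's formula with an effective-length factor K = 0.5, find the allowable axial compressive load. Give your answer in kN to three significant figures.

I = πd⁴/64 = π×82.0⁴/64 = 2.219×10^6 mm⁴.
Effective length L_e = KL = 0.5×4.80 m = 2400 mm.
Euler critical load P_cr = π²EI/L_e² = π²×192000×2.219×10^6/2400² = 730100 N.
P_allow = P_cr/n = 730100/2.44 = 299200 N.

P_allow = 299 kN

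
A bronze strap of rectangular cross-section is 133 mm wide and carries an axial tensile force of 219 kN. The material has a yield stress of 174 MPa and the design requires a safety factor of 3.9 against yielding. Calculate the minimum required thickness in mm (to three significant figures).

t = 36.9 mm

σ_allow = 174/3.9 = 44.62 MPa.
Required area A = F/σ_allow = 219000/44.62 = 4909 mm².
t = A/w = 4909/133 = 36.91 mm.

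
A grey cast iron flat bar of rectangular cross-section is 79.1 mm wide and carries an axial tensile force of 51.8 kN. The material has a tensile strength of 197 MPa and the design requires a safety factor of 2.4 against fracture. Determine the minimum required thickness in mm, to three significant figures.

t = 7.98 mm

σ_allow = 197/2.4 = 82.08 MPa.
Required area A = F/σ_allow = 51800/82.08 = 631.1 mm².
t = A/w = 631.1/79.1 = 7.978 mm.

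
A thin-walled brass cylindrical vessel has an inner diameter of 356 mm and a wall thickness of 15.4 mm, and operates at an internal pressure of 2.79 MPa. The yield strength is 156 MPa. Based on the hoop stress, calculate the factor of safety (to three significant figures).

σ_h = pD/(2t) = 2.79×356/(2×15.4) = 32.25 MPa.
n = 156/32.25 = 4.838.

n = 4.84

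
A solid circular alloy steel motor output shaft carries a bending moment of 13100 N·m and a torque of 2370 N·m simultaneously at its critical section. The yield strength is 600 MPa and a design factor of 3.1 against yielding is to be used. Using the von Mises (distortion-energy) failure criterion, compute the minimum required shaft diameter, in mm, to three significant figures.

d = 88.7 mm

σ_allow = σ_y/n = 600/3.1 = 193.5 MPa.
For a solid shaft σ_b = 32M/(πd³) and τ = 16T/(πd³), so the von Mises stress is σ' = (16/πd³)·√(4M²+3T²).
√(4M²+3T²) = √(4×(1.310×10^7)² + 3×(2.370×10^6)²) = 2.652×10^7 N·mm.
d³ = 16×2.652×10^7/(π×193.5) = 697800 mm³.
d = 88.70 mm.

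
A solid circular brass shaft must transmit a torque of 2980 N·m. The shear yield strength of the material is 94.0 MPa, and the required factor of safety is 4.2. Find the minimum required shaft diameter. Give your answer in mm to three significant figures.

d = 87.9 mm

Allowable shear stress τ_allow = 94.0/4.2 = 22.38 MPa.
For a solid shaft τ = 16T/(πd³), so d³ = 16T/(π τ_allow) = 16×2980000/(π×22.38) = 678100 mm³.
d = (678100)^(1/3) = 87.86 mm.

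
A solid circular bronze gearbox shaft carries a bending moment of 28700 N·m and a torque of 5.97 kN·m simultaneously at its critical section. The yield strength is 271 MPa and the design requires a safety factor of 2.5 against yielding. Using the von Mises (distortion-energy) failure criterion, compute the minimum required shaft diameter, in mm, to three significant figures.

d = 140 mm

σ_allow = σ_y/n = 271/2.5 = 108.4 MPa.
For a solid shaft σ_b = 32M/(πd³) and τ = 16T/(πd³), so the von Mises stress is σ' = (16/πd³)·√(4M²+3T²).
√(4M²+3T²) = √(4×(2.870×10^7)² + 3×(5.970×10^6)²) = 5.832×10^7 N·mm.
d³ = 16×5.832×10^7/(π×108.4) = 2.740×10^6 mm³.
d = 139.9 mm.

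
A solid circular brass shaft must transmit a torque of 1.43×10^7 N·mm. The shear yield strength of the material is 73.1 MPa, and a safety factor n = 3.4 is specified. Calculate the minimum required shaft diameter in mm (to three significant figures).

Allowable shear stress τ_allow = 73.1/3.4 = 21.50 MPa.
For a solid shaft τ = 16T/(πd³), so d³ = 16T/(π τ_allow) = 16×1.4300×10^7/(π×21.50) = 3.387×10^6 mm³.
d = (3.387×10^6)^(1/3) = 150.2 mm.

d = 150 mm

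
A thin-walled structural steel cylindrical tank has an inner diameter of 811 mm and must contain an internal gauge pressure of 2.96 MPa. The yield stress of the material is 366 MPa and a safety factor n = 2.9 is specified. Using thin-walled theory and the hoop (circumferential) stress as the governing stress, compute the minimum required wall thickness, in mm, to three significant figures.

t = 9.51 mm

σ_allow = 366/2.9 = 126.2 MPa.
Hoop stress σ_h = pD/(2t), so t = pD/(2σ_allow) = 2.96×811/(2×126.2) = 9.510 mm.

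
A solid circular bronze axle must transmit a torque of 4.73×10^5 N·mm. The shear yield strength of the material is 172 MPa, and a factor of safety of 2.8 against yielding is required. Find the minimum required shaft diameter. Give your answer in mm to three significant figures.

d = 34.0 mm

Allowable shear stress τ_allow = 172/2.8 = 61.43 MPa.
For a solid shaft τ = 16T/(πd³), so d³ = 16T/(π τ_allow) = 16×473000/(π×61.43) = 39220 mm³.
d = (39220)^(1/3) = 33.97 mm.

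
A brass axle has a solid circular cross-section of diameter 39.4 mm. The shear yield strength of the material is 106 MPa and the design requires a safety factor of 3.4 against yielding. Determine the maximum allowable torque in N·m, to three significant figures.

τ_allow = 106/3.4 = 31.18 MPa.
For a solid shaft T_allow = τ_allow·πd³/16; πd³/16 = π×39.4³/16 = 12010 mm³.
T_allow = 31.18×12010 = 374400 N·mm = 374.4 N·m.

T_allow = 374 N·m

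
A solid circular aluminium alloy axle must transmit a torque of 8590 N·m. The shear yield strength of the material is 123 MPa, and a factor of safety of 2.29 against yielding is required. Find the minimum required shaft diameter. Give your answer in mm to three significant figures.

Allowable shear stress τ_allow = 123/2.29 = 53.71 MPa.
For a solid shaft τ = 16T/(πd³), so d³ = 16T/(π τ_allow) = 16×8590000/(π×53.71) = 814500 mm³.
d = (814500)^(1/3) = 93.39 mm.

d = 93.4 mm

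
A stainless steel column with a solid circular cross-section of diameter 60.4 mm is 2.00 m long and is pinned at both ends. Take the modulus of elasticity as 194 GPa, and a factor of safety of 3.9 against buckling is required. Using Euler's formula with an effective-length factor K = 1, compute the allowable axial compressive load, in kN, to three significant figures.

P_allow = 80.2 kN

I = πd⁴/64 = π×60.4⁴/64 = 653300 mm⁴.
Effective length L_e = KL = 1×2.00 m = 2000 mm.
Euler critical load P_cr = π²EI/L_e² = π²×194000×653300/2000² = 312700 N.
P_allow = P_cr/n = 312700/3.9 = 80190 N.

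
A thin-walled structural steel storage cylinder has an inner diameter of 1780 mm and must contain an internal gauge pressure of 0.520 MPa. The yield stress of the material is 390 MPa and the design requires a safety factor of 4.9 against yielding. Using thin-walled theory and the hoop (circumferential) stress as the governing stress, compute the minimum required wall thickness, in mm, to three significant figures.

t = 5.81 mm

σ_allow = 390/4.9 = 79.59 MPa.
Hoop stress σ_h = pD/(2t), so t = pD/(2σ_allow) = 0.520×1780/(2×79.59) = 5.815 mm.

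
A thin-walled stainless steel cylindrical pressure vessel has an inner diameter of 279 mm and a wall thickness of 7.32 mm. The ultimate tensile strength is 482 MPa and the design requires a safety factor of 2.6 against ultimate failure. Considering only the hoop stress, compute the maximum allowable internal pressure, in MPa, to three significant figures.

p_allow = 9.73 MPa

σ_allow = 482/2.6 = 185.4 MPa.
σ_h = pD/(2t) → p_allow = 2σ_allow t/D = 2×185.4×7.32/279 = 9.728 MPa.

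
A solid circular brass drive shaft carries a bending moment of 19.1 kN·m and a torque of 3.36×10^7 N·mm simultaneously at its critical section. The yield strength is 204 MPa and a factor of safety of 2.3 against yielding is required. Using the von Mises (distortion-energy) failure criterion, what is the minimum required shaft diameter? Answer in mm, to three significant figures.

d = 159 mm

σ_allow = σ_y/n = 204/2.3 = 88.70 MPa.
For a solid shaft σ_b = 32M/(πd³) and τ = 16T/(πd³), so the von Mises stress is σ' = (16/πd³)·√(4M²+3T²).
√(4M²+3T²) = √(4×(1.910×10^7)² + 3×(3.360×10^7)²) = 6.961×10^7 N·mm.
d³ = 16×6.961×10^7/(π×88.70) = 3.997×10^6 mm³.
d = 158.7 mm.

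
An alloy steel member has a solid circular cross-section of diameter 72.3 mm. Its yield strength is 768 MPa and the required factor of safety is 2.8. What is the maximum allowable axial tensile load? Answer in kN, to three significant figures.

σ_allow = 768/2.8 = 274.3 MPa.
A = πd²/4 = π×72.3²/4 = 4106 mm².
F_allow = σ_allow × A = 274.3×4106 = 1.126×10^6 N.

F_allow = 1130 kN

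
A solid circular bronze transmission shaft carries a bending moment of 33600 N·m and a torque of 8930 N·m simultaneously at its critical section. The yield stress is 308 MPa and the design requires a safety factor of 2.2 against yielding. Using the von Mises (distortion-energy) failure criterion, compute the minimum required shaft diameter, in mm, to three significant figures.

σ_allow = σ_y/n = 308/2.2 = 140.0 MPa.
For a solid shaft σ_b = 32M/(πd³) and τ = 16T/(πd³), so the von Mises stress is σ' = (16/πd³)·√(4M²+3T²).
√(4M²+3T²) = √(4×(3.360×10^7)² + 3×(8.930×10^6)²) = 6.896×10^7 N·mm.
d³ = 16×6.896×10^7/(π×140.0) = 2.509×10^6 mm³.
d = 135.9 mm.

d = 136 mm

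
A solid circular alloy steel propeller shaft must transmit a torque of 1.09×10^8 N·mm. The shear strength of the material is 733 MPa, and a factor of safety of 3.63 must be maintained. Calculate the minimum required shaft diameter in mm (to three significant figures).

d = 140 mm

Allowable shear stress τ_allow = 733/3.63 = 201.9 MPa.
For a solid shaft τ = 16T/(πd³), so d³ = 16T/(π τ_allow) = 16×1.0900×10^8/(π×201.9) = 2.749×10^6 mm³.
d = (2.749×10^6)^(1/3) = 140.1 mm.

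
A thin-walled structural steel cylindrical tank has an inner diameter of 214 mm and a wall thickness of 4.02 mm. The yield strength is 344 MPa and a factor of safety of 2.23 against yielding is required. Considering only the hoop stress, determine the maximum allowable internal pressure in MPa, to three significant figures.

p_allow = 5.80 MPa

σ_allow = 344/2.23 = 154.3 MPa.
σ_h = pD/(2t) → p_allow = 2σ_allow t/D = 2×154.3×4.02/214 = 5.796 MPa.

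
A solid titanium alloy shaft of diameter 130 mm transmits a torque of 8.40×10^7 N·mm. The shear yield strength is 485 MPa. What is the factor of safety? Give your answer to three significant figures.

n = 2.49

τ = 16T/(πd³) = 16×8.4000×10^7/(π×130³) = 194.7 MPa.
n = τ_limit/τ = 485/194.7 = 2.491.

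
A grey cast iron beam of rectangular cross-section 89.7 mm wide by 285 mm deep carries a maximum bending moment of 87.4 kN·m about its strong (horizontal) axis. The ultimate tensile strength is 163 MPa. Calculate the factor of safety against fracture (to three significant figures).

n = 2.26

Section modulus S = bh²/6 = 89.7×285²/6 = 1.214×10^6 mm³.
σ = M/S = 8.7400×10^7/1.214×10^6 = 71.97 MPa.
n = 163/71.97 = 2.265.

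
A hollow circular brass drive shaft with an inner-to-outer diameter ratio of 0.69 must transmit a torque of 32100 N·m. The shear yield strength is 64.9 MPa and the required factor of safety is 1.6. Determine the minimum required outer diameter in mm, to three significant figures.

τ_allow = 64.9/1.6 = 40.56 MPa.
For a hollow shaft τ = 16T/[πd_o³(1−k⁴)] with k = 0.69, so 1−k⁴ = 0.7733.
d_o³ = 16T/[π τ_allow (1−k⁴)] = 16×3.2100×10^7/(π×40.56×0.7733) = 5.212×10^6 mm³.
d_o = 173.4 mm.

d_o = 173 mm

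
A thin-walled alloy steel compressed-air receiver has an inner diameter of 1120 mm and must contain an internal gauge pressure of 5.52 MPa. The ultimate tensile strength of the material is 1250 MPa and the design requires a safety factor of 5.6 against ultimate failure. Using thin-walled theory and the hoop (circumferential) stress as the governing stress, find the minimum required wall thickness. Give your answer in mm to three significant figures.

σ_allow = 1250/5.6 = 223.2 MPa.
Hoop stress σ_h = pD/(2t), so t = pD/(2σ_allow) = 5.52×1120/(2×223.2) = 13.85 mm.

t = 13.8 mm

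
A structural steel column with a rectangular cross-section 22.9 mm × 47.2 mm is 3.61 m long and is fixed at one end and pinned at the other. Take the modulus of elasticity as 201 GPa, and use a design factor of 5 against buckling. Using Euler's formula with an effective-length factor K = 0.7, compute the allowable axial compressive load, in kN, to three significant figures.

Buckling occurs about the weak axis: I_min = h·b³/12 = 47.2×22.9³/12 = 47240 mm⁴ (b = 22.9 mm is the smaller dimension).
Effective length L_e = KL = 0.7×3.61 m = 2527 mm.
Euler critical load P_cr = π²EI/L_e² = π²×201000×47240/2527² = 14670 N.
P_allow = P_cr/n = 14670/5 = 2935 N.

P_allow = 2.93 kN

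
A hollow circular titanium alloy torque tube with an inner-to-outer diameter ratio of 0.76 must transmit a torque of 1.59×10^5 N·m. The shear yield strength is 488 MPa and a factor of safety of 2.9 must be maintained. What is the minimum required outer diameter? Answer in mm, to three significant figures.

d_o = 193 mm

τ_allow = 488/2.9 = 168.3 MPa.
For a hollow shaft τ = 16T/[πd_o³(1−k⁴)] with k = 0.76, so 1−k⁴ = 0.6664.
d_o³ = 16T/[π τ_allow (1−k⁴)] = 16×1.5900×10^8/(π×168.3×0.6664) = 7.221×10^6 mm³.
d_o = 193.3 mm.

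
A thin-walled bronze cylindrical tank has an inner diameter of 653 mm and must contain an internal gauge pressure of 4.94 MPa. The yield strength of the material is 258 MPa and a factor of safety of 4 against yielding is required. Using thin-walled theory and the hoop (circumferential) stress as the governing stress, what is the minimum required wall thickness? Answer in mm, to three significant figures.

t = 25.0 mm

σ_allow = 258/4 = 64.50 MPa.
Hoop stress σ_h = pD/(2t), so t = pD/(2σ_allow) = 4.94×653/(2×64.50) = 25.01 mm.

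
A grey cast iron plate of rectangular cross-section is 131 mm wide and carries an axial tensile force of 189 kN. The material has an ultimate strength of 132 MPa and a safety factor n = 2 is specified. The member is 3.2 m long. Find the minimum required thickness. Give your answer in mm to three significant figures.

σ_allow = 132/2 = 66.00 MPa.
Required area A = F/σ_allow = 189000/66.00 = 2864 mm².
t = A/w = 2864/131 = 21.86 mm.

t = 21.9 mm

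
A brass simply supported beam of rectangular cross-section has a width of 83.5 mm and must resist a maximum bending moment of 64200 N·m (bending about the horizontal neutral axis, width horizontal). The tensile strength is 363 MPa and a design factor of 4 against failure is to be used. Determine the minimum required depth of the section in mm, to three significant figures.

h = 225 mm

σ_allow = 363/4 = 90.75 MPa.
For a rectangular section σ = 6M/(bh²), so h² = 6M/(b σ_allow) = 6×6.4200×10^7/(83.5×90.75) = 50830 mm².
h = 225.5 mm.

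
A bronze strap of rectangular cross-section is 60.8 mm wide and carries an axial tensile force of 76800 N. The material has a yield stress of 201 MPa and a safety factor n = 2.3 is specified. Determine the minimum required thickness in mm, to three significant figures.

σ_allow = 201/2.3 = 87.39 MPa.
Required area A = F/σ_allow = 76800/87.39 = 878.8 mm².
t = A/w = 878.8/60.8 = 14.45 mm.

t = 14.5 mm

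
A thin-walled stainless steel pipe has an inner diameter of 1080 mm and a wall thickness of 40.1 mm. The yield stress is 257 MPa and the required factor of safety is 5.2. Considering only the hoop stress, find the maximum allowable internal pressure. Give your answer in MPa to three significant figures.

p_allow = 3.67 MPa

σ_allow = 257/5.2 = 49.42 MPa.
σ_h = pD/(2t) → p_allow = 2σ_allow t/D = 2×49.42×40.1/1080 = 3.670 MPa.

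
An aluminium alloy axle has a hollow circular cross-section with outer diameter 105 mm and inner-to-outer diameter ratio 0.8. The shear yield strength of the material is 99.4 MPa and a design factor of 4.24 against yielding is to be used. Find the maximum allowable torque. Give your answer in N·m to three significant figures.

τ_allow = 99.4/4.24 = 23.44 MPa.
For a hollow shaft T_allow = τ_allow·πd_o³(1−k⁴)/16 with 1−k⁴ = 0.5904, so πd_o³(1−k⁴)/16 = 134200 mm³.
T_allow = 23.44×134200 = 3.146×10^6 N·mm = 3146 N·m.

T_allow = 3150 N·m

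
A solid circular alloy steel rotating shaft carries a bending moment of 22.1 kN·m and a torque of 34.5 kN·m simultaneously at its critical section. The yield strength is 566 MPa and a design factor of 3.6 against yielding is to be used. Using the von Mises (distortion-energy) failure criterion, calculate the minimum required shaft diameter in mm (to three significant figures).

d = 134 mm

σ_allow = σ_y/n = 566/3.6 = 157.2 MPa.
For a solid shaft σ_b = 32M/(πd³) and τ = 16T/(πd³), so the von Mises stress is σ' = (16/πd³)·√(4M²+3T²).
√(4M²+3T²) = √(4×(2.210×10^7)² + 3×(3.450×10^7)²) = 7.433×10^7 N·mm.
d³ = 16×7.433×10^7/(π×157.2) = 2.408×10^6 mm³.
d = 134.0 mm.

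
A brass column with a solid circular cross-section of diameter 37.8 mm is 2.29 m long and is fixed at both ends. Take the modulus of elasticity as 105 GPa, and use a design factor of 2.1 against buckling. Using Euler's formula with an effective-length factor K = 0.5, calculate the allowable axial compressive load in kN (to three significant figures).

P_allow = 37.7 kN

I = πd⁴/64 = π×37.8⁴/64 = 100200 mm⁴.
Effective length L_e = KL = 0.5×2.29 m = 1145 mm.
Euler critical load P_cr = π²EI/L_e² = π²×105000×100200/1145² = 79220 N.
P_allow = P_cr/n = 79220/2.1 = 37720 N.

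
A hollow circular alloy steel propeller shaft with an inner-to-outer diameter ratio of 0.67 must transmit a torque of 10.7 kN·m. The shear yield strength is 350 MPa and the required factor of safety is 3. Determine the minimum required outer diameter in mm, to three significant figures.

τ_allow = 350/3 = 116.7 MPa.
For a hollow shaft τ = 16T/[πd_o³(1−k⁴)] with k = 0.67, so 1−k⁴ = 0.7985.
d_o³ = 16T/[π τ_allow (1−k⁴)] = 16×1.0700×10^7/(π×116.7×0.7985) = 585000 mm³.
d_o = 83.63 mm.

d_o = 83.6 mm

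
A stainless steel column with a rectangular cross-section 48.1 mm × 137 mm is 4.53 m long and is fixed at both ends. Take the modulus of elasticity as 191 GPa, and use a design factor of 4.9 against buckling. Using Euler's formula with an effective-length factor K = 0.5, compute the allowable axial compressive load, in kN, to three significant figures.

P_allow = 95.3 kN

Buckling occurs about the weak axis: I_min = h·b³/12 = 137×48.1³/12 = 1.270×10^6 mm⁴ (b = 48.1 mm is the smaller dimension).
Effective length L_e = KL = 0.5×4.53 m = 2265 mm.
Euler critical load P_cr = π²EI/L_e² = π²×191000×1.270×10^6/2265² = 466800 N.
P_allow = P_cr/n = 466800/4.9 = 95270 N.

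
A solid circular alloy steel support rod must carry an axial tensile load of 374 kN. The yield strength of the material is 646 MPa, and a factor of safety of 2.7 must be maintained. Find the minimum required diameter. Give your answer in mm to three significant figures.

d = 44.6 mm

Allowable stress σ_allow = 646/2.7 = 239.3 MPa.
Required area A = F/σ_allow = 374000/239.3 = 1563 mm².
A = πd²/4 → d = √(4A/π) = 44.61 mm.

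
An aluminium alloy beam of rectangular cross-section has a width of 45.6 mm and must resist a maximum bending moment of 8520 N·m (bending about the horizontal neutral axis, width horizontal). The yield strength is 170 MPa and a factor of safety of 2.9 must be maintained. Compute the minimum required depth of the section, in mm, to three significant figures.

h = 138 mm

σ_allow = 170/2.9 = 58.62 MPa.
For a rectangular section σ = 6M/(bh²), so h² = 6M/(b σ_allow) = 6×8520000/(45.6×58.62) = 19120 mm².
h = 138.3 mm.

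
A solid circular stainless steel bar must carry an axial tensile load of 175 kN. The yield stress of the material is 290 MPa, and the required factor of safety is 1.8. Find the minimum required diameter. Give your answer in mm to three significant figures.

Allowable stress σ_allow = 290/1.8 = 161.1 MPa.
Required area A = F/σ_allow = 175000/161.1 = 1086 mm².
A = πd²/4 → d = √(4A/π) = 37.19 mm.

d = 37.2 mm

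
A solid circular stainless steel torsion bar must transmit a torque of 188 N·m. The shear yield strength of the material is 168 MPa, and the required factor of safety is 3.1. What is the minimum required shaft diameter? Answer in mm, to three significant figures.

d = 26.0 mm

Allowable shear stress τ_allow = 168/3.1 = 54.19 MPa.
For a solid shaft τ = 16T/(πd³), so d³ = 16T/(π τ_allow) = 16×188000/(π×54.19) = 17670 mm³.
d = (17670)^(1/3) = 26.05 mm.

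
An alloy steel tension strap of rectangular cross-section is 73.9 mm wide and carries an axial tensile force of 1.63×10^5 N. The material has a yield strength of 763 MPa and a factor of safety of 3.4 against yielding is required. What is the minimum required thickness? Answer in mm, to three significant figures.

σ_allow = 763/3.4 = 224.4 MPa.
Required area A = F/σ_allow = 163000/224.4 = 726.3 mm².
t = A/w = 726.3/73.9 = 9.829 mm.

t = 9.83 mm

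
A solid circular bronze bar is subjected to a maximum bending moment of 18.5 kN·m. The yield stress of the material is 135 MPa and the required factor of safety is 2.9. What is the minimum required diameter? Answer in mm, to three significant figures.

σ_allow = 135/2.9 = 46.55 MPa.
For a solid circular section σ = 32M/(πd³), so d³ = 32M/(π σ_allow) = 32×1.8500×10^7/(π×46.55) = 4.048×10^6 mm³.
d = 159.4 mm.

d = 159 mm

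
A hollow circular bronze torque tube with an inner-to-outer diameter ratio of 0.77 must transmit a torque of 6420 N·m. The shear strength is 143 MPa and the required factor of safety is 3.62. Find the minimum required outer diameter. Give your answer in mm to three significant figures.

τ_allow = 143/3.62 = 39.50 MPa.
For a hollow shaft τ = 16T/[πd_o³(1−k⁴)] with k = 0.77, so 1−k⁴ = 0.6485.
d_o³ = 16T/[π τ_allow (1−k⁴)] = 16×6420000/(π×39.50×0.6485) = 1.276×10^6 mm³.
d_o = 108.5 mm.

d_o = 108 mm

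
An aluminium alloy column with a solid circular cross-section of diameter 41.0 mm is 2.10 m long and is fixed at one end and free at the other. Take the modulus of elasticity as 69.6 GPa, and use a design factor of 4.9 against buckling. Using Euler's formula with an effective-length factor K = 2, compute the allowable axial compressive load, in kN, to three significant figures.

P_allow = 1.10 kN

I = πd⁴/64 = π×41.0⁴/64 = 138700 mm⁴.
Effective length L_e = KL = 2×2.10 m = 4200 mm.
Euler critical load P_cr = π²EI/L_e² = π²×69600×138700/4200² = 5402 N.
P_allow = P_cr/n = 5402/4.9 = 1102 N.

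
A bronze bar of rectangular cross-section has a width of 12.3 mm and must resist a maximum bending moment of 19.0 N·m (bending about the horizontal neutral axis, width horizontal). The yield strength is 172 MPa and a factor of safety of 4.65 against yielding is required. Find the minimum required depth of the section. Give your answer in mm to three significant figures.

σ_allow = 172/4.65 = 36.99 MPa.
For a rectangular section σ = 6M/(bh²), so h² = 6M/(b σ_allow) = 6×19000/(12.3×36.99) = 250.6 mm².
h = 15.83 mm.

h = 15.8 mm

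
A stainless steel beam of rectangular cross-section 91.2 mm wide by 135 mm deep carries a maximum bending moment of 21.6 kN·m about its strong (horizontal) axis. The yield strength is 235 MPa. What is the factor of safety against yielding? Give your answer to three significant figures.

n = 3.01

Section modulus S = bh²/6 = 91.2×135²/6 = 277000 mm³.
σ = M/S = 2.1600×10^7/277000 = 77.97 MPa.
n = 235/77.97 = 3.014.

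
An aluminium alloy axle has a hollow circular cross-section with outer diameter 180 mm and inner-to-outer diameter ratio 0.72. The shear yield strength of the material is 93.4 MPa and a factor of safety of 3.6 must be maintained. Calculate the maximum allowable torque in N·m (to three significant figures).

T_allow = 21700 N·m

τ_allow = 93.4/3.6 = 25.94 MPa.
For a hollow shaft T_allow = τ_allow·πd_o³(1−k⁴)/16 with 1−k⁴ = 0.7313, so πd_o³(1−k⁴)/16 = 837400 mm³.
T_allow = 25.94×837400 = 2.173×10^7 N·mm = 21730 N·m.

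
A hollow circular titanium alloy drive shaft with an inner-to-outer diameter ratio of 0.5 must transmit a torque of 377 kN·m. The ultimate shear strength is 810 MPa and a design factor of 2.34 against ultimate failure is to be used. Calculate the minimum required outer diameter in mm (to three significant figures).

d_o = 181 mm

τ_allow = 810/2.34 = 346.2 MPa.
For a hollow shaft τ = 16T/[πd_o³(1−k⁴)] with k = 0.5, so 1−k⁴ = 0.9375.
d_o³ = 16T/[π τ_allow (1−k⁴)] = 16×3.7700×10^8/(π×346.2×0.9375) = 5.917×10^6 mm³.
d_o = 180.9 mm.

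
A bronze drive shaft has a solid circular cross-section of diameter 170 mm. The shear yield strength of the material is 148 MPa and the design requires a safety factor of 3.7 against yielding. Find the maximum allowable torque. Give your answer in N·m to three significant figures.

T_allow = 38600 N·m

τ_allow = 148/3.7 = 40.00 MPa.
For a solid shaft T_allow = τ_allow·πd³/16; πd³/16 = π×170³/16 = 964700 mm³.
T_allow = 40.00×964700 = 3.859×10^7 N·mm = 38590 N·m.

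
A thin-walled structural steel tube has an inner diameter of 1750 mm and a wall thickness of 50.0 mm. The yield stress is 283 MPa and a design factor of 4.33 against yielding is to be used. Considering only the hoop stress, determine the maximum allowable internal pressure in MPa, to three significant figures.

p_allow = 3.73 MPa

σ_allow = 283/4.33 = 65.36 MPa.
σ_h = pD/(2t) → p_allow = 2σ_allow t/D = 2×65.36×50.0/1750 = 3.735 MPa.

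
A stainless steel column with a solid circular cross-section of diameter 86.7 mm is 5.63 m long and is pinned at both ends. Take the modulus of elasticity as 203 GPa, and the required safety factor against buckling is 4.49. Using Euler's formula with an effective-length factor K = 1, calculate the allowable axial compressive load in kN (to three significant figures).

P_allow = 39.0 kN

I = πd⁴/64 = π×86.7⁴/64 = 2.774×10^6 mm⁴.
Effective length L_e = KL = 1×5.63 m = 5630 mm.
Euler critical load P_cr = π²EI/L_e² = π²×203000×2.774×10^6/5630² = 175300 N.
P_allow = P_cr/n = 175300/4.49 = 39050 N.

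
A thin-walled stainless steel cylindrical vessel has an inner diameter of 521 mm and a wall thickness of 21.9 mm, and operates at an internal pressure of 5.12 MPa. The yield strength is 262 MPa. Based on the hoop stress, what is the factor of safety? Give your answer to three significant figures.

n = 4.30

σ_h = pD/(2t) = 5.12×521/(2×21.9) = 60.90 MPa.
n = 262/60.90 = 4.302.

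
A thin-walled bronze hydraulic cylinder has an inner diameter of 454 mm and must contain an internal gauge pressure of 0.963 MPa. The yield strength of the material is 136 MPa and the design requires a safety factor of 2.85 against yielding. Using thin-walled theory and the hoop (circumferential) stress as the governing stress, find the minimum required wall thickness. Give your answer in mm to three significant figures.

t = 4.58 mm

σ_allow = 136/2.85 = 47.72 MPa.
Hoop stress σ_h = pD/(2t), so t = pD/(2σ_allow) = 0.963×454/(2×47.72) = 4.581 mm.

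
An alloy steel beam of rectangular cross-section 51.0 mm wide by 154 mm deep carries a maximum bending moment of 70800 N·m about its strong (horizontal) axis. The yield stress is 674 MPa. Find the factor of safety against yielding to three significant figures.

n = 1.92

Section modulus S = bh²/6 = 51.0×154²/6 = 201600 mm³.
σ = M/S = 7.0800×10^7/201600 = 351.2 MPa.
n = 674/351.2 = 1.919.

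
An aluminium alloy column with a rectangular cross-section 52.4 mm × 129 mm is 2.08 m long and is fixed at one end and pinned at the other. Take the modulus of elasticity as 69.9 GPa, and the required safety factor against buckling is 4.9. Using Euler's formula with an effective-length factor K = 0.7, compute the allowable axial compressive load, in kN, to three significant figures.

P_allow = 103 kN

Buckling occurs about the weak axis: I_min = h·b³/12 = 129×52.4³/12 = 1.547×10^6 mm⁴ (b = 52.4 mm is the smaller dimension).
Effective length L_e = KL = 0.7×2.08 m = 1456 mm.
Euler critical load P_cr = π²EI/L_e² = π²×69900×1.547×10^6/1456² = 503300 N.
P_allow = P_cr/n = 503300/4.9 = 102700 N.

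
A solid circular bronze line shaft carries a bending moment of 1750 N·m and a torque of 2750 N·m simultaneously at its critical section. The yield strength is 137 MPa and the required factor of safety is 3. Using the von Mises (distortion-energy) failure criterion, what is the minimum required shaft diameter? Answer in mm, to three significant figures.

σ_allow = σ_y/n = 137/3 = 45.67 MPa.
For a solid shaft σ_b = 32M/(πd³) and τ = 16T/(πd³), so the von Mises stress is σ' = (16/πd³)·√(4M²+3T²).
√(4M²+3T²) = √(4×(1.750×10^6)² + 3×(2.750×10^6)²) = 5.911×10^6 N·mm.
d³ = 16×5.911×10^6/(π×45.67) = 659200 mm³.
d = 87.03 mm.

d = 87.0 mm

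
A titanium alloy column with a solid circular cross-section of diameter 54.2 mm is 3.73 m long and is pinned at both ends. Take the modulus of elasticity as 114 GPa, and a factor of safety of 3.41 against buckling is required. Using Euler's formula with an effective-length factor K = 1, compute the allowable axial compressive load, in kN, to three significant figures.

P_allow = 10.0 kN

I = πd⁴/64 = π×54.2⁴/64 = 423600 mm⁴.
Effective length L_e = KL = 1×3.73 m = 3730 mm.
Euler critical load P_cr = π²EI/L_e² = π²×114000×423600/3730² = 34260 N.
P_allow = P_cr/n = 34260/3.41 = 10050 N.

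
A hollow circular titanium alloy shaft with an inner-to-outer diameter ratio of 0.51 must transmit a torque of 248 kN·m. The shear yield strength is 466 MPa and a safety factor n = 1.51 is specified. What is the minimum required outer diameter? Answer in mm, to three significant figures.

d_o = 164 mm

τ_allow = 466/1.51 = 308.6 MPa.
For a hollow shaft τ = 16T/[πd_o³(1−k⁴)] with k = 0.51, so 1−k⁴ = 0.9323.
d_o³ = 16T/[π τ_allow (1−k⁴)] = 16×2.4800×10^8/(π×308.6×0.9323) = 4.390×10^6 mm³.
d_o = 163.7 mm.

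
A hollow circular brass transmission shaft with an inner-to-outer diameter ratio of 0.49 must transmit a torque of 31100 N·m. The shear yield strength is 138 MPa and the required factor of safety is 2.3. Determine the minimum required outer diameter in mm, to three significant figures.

d_o = 141 mm

τ_allow = 138/2.3 = 60.00 MPa.
For a hollow shaft τ = 16T/[πd_o³(1−k⁴)] with k = 0.49, so 1−k⁴ = 0.9424.
d_o³ = 16T/[π τ_allow (1−k⁴)] = 16×3.1100×10^7/(π×60.00×0.9424) = 2.801×10^6 mm³.
d_o = 141.0 mm.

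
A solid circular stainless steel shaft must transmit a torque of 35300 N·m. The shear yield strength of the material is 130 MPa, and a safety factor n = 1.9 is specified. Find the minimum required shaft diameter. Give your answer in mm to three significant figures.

Allowable shear stress τ_allow = 130/1.9 = 68.42 MPa.
For a solid shaft τ = 16T/(πd³), so d³ = 16T/(π τ_allow) = 16×3.5300×10^7/(π×68.42) = 2.628×10^6 mm³.
d = (2.628×10^6)^(1/3) = 138.0 mm.

d = 138 mm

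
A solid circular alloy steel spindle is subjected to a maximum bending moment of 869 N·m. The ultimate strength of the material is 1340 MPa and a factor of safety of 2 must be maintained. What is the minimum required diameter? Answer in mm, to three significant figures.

σ_allow = 1340/2 = 670.0 MPa.
For a solid circular section σ = 32M/(πd³), so d³ = 32M/(π σ_allow) = 32×869000/(π×670.0) = 13210 mm³.
d = 23.64 mm.

d = 23.6 mm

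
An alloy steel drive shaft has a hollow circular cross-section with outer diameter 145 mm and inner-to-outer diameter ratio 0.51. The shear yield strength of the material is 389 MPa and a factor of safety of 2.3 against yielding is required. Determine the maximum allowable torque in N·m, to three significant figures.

τ_allow = 389/2.3 = 169.1 MPa.
For a hollow shaft T_allow = τ_allow·πd_o³(1−k⁴)/16 with 1−k⁴ = 0.9323, so πd_o³(1−k⁴)/16 = 558100 mm³.
T_allow = 169.1×558100 = 9.439×10^7 N·mm = 94390 N·m.

T_allow = 94400 N·m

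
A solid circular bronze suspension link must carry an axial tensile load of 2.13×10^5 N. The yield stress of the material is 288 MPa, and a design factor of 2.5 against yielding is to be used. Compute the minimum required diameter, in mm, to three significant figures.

d = 48.5 mm

Allowable stress σ_allow = 288/2.5 = 115.2 MPa.
Required area A = F/σ_allow = 213000/115.2 = 1849 mm².
A = πd²/4 → d = √(4A/π) = 48.52 mm.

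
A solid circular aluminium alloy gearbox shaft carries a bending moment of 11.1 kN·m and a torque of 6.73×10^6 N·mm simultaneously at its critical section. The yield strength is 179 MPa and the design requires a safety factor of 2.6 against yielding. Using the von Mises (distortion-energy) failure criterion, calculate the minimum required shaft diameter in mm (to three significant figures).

d = 123 mm

σ_allow = σ_y/n = 179/2.6 = 68.85 MPa.
For a solid shaft σ_b = 32M/(πd³) and τ = 16T/(πd³), so the von Mises stress is σ' = (16/πd³)·√(4M²+3T²).
√(4M²+3T²) = √(4×(1.110×10^7)² + 3×(6.730×10^6)²) = 2.507×10^7 N·mm.
d³ = 16×2.507×10^7/(π×68.85) = 1.855×10^6 mm³.
d = 122.9 mm.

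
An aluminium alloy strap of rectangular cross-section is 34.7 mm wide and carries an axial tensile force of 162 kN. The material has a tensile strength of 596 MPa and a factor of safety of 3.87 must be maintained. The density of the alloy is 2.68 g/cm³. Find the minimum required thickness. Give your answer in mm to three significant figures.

σ_allow = 596/3.87 = 154.0 MPa.
Required area A = F/σ_allow = 162000/154.0 = 1052 mm².
t = A/w = 1052/34.7 = 30.31 mm.

t = 30.3 mm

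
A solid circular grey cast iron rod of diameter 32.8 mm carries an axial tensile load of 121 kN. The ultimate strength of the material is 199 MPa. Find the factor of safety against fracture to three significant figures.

A = πd²/4 = 845.0 mm².
σ = F/A = 121000/845.0 = 143.2 MPa.
n = 199/143.2 = 1.390.

n = 1.39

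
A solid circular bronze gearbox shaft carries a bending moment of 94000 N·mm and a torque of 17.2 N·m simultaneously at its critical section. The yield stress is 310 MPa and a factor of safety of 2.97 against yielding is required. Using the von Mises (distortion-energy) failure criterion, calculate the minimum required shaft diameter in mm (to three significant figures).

σ_allow = σ_y/n = 310/2.97 = 104.4 MPa.
For a solid shaft σ_b = 32M/(πd³) and τ = 16T/(πd³), so the von Mises stress is σ' = (16/πd³)·√(4M²+3T²).
√(4M²+3T²) = √(4×(94000)² + 3×(17200)²) = 190300 N·mm.
d³ = 16×190300/(π×104.4) = 9288 mm³.
d = 21.02 mm.

d = 21.0 mm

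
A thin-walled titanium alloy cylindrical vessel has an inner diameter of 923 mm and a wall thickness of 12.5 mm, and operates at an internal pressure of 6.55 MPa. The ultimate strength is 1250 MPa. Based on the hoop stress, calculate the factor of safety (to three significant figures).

σ_h = pD/(2t) = 6.55×923/(2×12.5) = 241.8 MPa.
n = 1250/241.8 = 5.169.

n = 5.17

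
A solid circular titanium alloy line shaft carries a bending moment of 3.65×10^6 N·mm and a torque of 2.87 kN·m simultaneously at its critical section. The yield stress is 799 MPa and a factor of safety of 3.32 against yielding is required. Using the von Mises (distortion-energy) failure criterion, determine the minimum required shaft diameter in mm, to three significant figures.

σ_allow = σ_y/n = 799/3.32 = 240.7 MPa.
For a solid shaft σ_b = 32M/(πd³) and τ = 16T/(πd³), so the von Mises stress is σ' = (16/πd³)·√(4M²+3T²).
√(4M²+3T²) = √(4×(3.650×10^6)² + 3×(2.870×10^6)²) = 8.832×10^6 N·mm.
d³ = 16×8.832×10^6/(π×240.7) = 186900 mm³.
d = 57.17 mm.

d = 57.2 mm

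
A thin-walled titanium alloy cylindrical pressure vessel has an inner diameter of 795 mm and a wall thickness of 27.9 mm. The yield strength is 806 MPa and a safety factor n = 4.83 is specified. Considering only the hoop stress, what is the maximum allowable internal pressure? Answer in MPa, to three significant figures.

p_allow = 11.7 MPa

σ_allow = 806/4.83 = 166.9 MPa.
σ_h = pD/(2t) → p_allow = 2σ_allow t/D = 2×166.9×27.9/795 = 11.71 MPa.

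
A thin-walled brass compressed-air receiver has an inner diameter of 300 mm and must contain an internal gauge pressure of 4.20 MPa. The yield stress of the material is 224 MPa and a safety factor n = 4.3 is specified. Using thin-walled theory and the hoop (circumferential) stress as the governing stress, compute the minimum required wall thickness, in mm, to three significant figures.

t = 12.1 mm

σ_allow = 224/4.3 = 52.09 MPa.
Hoop stress σ_h = pD/(2t), so t = pD/(2σ_allow) = 4.20×300/(2×52.09) = 12.09 mm.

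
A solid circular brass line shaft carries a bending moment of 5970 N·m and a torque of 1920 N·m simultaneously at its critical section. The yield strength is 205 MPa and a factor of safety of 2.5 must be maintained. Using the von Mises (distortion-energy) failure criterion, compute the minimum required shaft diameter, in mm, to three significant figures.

d = 91.6 mm

σ_allow = σ_y/n = 205/2.5 = 82.00 MPa.
For a solid shaft σ_b = 32M/(πd³) and τ = 16T/(πd³), so the von Mises stress is σ' = (16/πd³)·√(4M²+3T²).
√(4M²+3T²) = √(4×(5.970×10^6)² + 3×(1.920×10^6)²) = 1.239×10^7 N·mm.
d³ = 16×1.239×10^7/(π×82.00) = 769800 mm³.
d = 91.65 mm.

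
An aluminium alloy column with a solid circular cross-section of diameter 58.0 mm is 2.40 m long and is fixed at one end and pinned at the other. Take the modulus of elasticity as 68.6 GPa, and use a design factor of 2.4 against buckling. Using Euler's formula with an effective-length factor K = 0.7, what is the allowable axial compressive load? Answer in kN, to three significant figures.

P_allow = 55.5 kN

I = πd⁴/64 = π×58.0⁴/64 = 555500 mm⁴.
Effective length L_e = KL = 0.7×2.40 m = 1680 mm.
Euler critical load P_cr = π²EI/L_e² = π²×68600×555500/1680² = 133300 N.
P_allow = P_cr/n = 133300/2.4 = 55520 N.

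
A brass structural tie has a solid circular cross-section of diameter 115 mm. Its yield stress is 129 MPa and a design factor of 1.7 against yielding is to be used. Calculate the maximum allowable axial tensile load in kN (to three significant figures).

σ_allow = 129/1.7 = 75.88 MPa.
A = πd²/4 = π×115²/4 = 10390 mm².
F_allow = σ_allow × A = 75.88×10390 = 788200 N.

F_allow = 788 kN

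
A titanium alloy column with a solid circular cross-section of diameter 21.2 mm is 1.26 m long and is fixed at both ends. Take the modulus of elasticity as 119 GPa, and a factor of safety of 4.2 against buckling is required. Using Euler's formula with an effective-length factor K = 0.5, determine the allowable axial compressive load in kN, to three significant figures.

P_allow = 6.99 kN

I = πd⁴/64 = π×21.2⁴/64 = 9915 mm⁴.
Effective length L_e = KL = 0.5×1.26 m = 630.0 mm.
Euler critical load P_cr = π²EI/L_e² = π²×119000×9915/630.0² = 29340 N.
P_allow = P_cr/n = 29340/4.2 = 6986 N.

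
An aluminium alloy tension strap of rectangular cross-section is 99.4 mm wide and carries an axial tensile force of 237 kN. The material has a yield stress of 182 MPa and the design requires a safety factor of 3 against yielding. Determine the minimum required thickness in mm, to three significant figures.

t = 39.3 mm

σ_allow = 182/3 = 60.67 MPa.
Required area A = F/σ_allow = 237000/60.67 = 3907 mm².
t = A/w = 3907/99.4 = 39.30 mm.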